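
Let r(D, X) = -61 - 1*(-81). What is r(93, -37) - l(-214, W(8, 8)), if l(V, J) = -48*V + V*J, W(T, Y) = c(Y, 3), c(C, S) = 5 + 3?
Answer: -8540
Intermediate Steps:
c(C, S) = 8
W(T, Y) = 8
r(D, X) = 20 (r(D, X) = -61 + 81 = 20)
l(V, J) = -48*V + J*V
r(93, -37) - l(-214, W(8, 8)) = 20 - (-214)*(-48 + 8) = 20 - (-214)*(-40) = 20 - 1*8560 = 20 - 8560 = -8540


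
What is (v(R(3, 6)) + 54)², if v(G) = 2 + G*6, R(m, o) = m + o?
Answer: 12100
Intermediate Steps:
v(G) = 2 + 6*G
(v(R(3, 6)) + 54)² = ((2 + 6*(3 + 6)) + 54)² = ((2 + 6*9) + 54)² = ((2 + 54) + 54)² = (56 + 54)² = 110² = 12100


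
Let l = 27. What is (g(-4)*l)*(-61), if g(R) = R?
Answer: 6588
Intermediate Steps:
(g(-4)*l)*(-61) = -4*27*(-61) = -108*(-61) = 6588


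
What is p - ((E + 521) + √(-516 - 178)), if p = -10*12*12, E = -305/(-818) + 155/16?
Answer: -12898619/6544 - I*√694 ≈ -1971.1 - 26.344*I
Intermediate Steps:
E = 65835/6544 (E = -305*(-1/818) + 155*(1/16) = 305/818 + 155/16 = 65835/6544 ≈ 10.060)
p = -1440 (p = -120*12 = -1440)
p - ((E + 521) + √(-516 - 178)) = -1440 - ((65835/6544 + 521) + √(-516 - 178)) = -1440 - (3475259/6544 + √(-694)) = -1440 - (3475259/6544 + I*√694) = -1440 + (-3475259/6544 - I*√694) = -12898619/6544 - I*√694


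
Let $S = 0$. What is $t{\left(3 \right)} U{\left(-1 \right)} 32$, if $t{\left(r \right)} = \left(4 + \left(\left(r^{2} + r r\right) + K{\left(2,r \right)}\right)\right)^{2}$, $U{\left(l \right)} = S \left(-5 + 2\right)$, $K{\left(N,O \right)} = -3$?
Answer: $0$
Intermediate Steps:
$U{\left(l \right)} = 0$ ($U{\left(l \right)} = 0 \left(-5 + 2\right) = 0 \left(-3\right) = 0$)
$t{\left(r \right)} = \left(1 + 2 r^{2}\right)^{2}$ ($t{\left(r \right)} = \left(4 - \left(3 - r^{2} - r r\right)\right)^{2} = \left(4 + \left(\left(r^{2} + r^{2}\right) - 3\right)\right)^{2} = \left(4 + \left(2 r^{2} - 3\right)\right)^{2} = \left(4 + \left(-3 + 2 r^{2}\right)\right)^{2} = \left(1 + 2 r^{2}\right)^{2}$)
$t{\left(3 \right)} U{\left(-1 \right)} 32 = \left(1 + 2 \cdot 3^{2}\right)^{2} \cdot 0 \cdot 32 = \left(1 + 2 \cdot 9\right)^{2} \cdot 0 \cdot 32 = \left(1 + 18\right)^{2} \cdot 0 \cdot 32 = 19^{2} \cdot 0 \cdot 32 = 361 \cdot 0 \cdot 32 = 0 \cdot 32 = 0$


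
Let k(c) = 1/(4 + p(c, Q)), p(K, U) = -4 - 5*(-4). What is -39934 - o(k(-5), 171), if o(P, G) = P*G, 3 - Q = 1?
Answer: -798851/20 ≈ -39943.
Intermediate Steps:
Q = 2 (Q = 3 - 1*1 = 3 - 1 = 2)
p(K, U) = 16 (p(K, U) = -4 + 20 = 16)
k(c) = 1/20 (k(c) = 1/(4 + 16) = 1/20)
o(P, G) = G*P
-39934 - o(k(-5), 171) = -39934 - 171/20 = -798851/20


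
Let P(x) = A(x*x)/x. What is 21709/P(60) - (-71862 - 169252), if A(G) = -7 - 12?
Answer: 3278626/19 ≈ 1.7256e+5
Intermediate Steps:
A(G) = -19
P(x) = -19/x
21709/P(60) - (-71862 - 169252) = 21709/((-19/60)) - (-71862 - 169252) = 21709/((-19*1/60)) - 1*(-241114) = 21709/(-19/60) + 241114 = 21709*(-60/19) + 241114 = -1302540/19 + 241114 = 3278626/19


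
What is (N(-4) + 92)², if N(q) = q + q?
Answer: 7056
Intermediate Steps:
N(q) = 2*q
(N(-4) + 92)² = (2*(-4) + 92)² = (-8 + 92)² = 84² = 7056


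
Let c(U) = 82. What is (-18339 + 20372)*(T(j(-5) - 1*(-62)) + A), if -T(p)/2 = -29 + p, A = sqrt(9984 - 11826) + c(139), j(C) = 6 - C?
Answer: -12198 + 2033*I*sqrt(1842) ≈ -12198.0 + 87253.0*I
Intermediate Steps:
A = 82 + I*sqrt(1842) (A = sqrt(9984 - 11826) + 82 = sqrt(-1842) + 82 = I*sqrt(1842) + 82 = 82 + I*sqrt(1842) ≈ 82.0 + 42.919*I)
T(p) = 58 - 2*p (T(p) = -2*(-29 + p) = 58 - 2*p)
(-18339 + 20372)*(T(j(-5) - 1*(-62)) + A) = (-18339 + 20372)*((58 - 2*((6 - 1*(-5)) - 1*(-62))) + (82 + I*sqrt(1842))) = 2033*((58 - 2*((6 + 5) + 62)) + (82 + I*sqrt(1842))) = 2033*((58 - 2*(11 + 62)) + (82 + I*sqrt(1842))) = 2033*((58 - 2*73) + (82 + I*sqrt(1842))) = 2033*((58 - 146) + (82 + I*sqrt(1842))) = 2033*(-88 + (82 + I*sqrt(1842))) = 2033*(-6 + I*sqrt(1842)) = -12198 + 2033*I*sqrt(1842)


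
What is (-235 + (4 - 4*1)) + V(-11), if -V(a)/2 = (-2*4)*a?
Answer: -411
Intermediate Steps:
V(a) = 16*a (V(a) = -2*(-2*4)*a = -(-16)*a = 16*a)
(-235 + (4 - 4*1)) + V(-11) = (-235 + (4 - 4*1)) + 16*(-11) = (-235 + (4 - 4)) - 176 = (-235 + 0) - 176 = -235 - 176 = -411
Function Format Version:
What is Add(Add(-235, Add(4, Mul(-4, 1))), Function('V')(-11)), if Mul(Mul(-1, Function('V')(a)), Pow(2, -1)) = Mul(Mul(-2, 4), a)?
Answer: -411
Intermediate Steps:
Function('V')(a) = Mul(16, a) (Function('V')(a) = Mul(-2, Mul(Mul(-2, 4), a)) = Mul(-2, Mul(-8, a)) = Mul(16, a))
Add(Add(-235, Add(4, Mul(-4, 1))), Function('V')(-11)) = Add(Add(-235, Add(4, Mul(-4, 1))), Mul(16, -11)) = Add(Add(-235, Add(4, -4)), -176) = Add(Add(-235, 0), -176) = Add(-235, -176) = -411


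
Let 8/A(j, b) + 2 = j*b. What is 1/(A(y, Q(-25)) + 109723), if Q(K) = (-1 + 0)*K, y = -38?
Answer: 119/13057036 ≈ 9.1139e-6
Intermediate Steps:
Q(K) = -K
A(j, b) = 8/(-2 + b*j) (A(j, b) = 8/(-2 + j*b) = 8/(-2 + b*j))
1/(A(y, Q(-25)) + 109723) = 1/(8/(-2 - 1*(-25)*(-38)) + 109723) = 1/(8/(-2 + 25*(-38)) + 109723) = 1/(8/(-2 - 950) + 109723) = 1/(8/(-952) + 109723) = 1/(8*(-1/952) + 109723) = 1/(-1/119 + 109723) = 1/(13057036/119) = 119/13057036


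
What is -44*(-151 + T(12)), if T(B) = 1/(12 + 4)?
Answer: 26565/4 ≈ 6641.3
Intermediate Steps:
T(B) = 1/16
-44*(-151 + T(12)) = -44*(-151 + 1/16) = -44*(-2415)/16 = -1*(-26565/4) = 26565/4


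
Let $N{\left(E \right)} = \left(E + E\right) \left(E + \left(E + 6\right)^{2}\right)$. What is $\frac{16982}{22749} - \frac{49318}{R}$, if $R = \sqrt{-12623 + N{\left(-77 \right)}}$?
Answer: $\frac{16982}{22749} + \frac{49318 i \sqrt{777079}}{777079} \approx 0.74649 + 55.946 i$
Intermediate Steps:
$N{\left(E \right)} = 2 E \left(E + \left(6 + E\right)^{2}\right)$
$R = i \sqrt{777079}$ ($R = \sqrt{-12623 + 2 \left(-77\right) \left(-77 + \left(6 - 77\right)^{2}\right)} = \sqrt{-12623 + 2 \left(-77\right) \left(-77 + \left(-71\right)^{2}\right)} = \sqrt{-12623 + 2 \left(-77\right) \left(-77 + 5041\right)} = \sqrt{-12623 + 2 \left(-77\right) 4964} = \sqrt{-12623 - 764456} = \sqrt{-777079} = i \sqrt{777079} \approx 881.52 i$)
$\frac{16982}{22749} - \frac{49318}{R} = \frac{16982}{22749} - \frac{49318}{i \sqrt{777079}} = 16982 \cdot \frac{1}{22749} - 49318 \left(- \frac{i \sqrt{777079}}{777079}\right) = \frac{16982}{22749} + \frac{49318 i \sqrt{777079}}{777079}$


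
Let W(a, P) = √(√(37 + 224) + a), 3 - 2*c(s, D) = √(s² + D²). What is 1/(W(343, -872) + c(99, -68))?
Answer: 2/(3 - 5*√577 + 2*√(343 + 3*√29)) ≈ -0.025252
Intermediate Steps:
c(s, D) = 3/2 - √(D² + s²)/2 (c(s, D) = 3/2 - √(s² + D²)/2 = 3/2 - √(D² + s²)/2)
W(a, P) = √(a + 3*√29) (W(a, P) = √(√261 + a) = √(3*√29 + a) = √(a + 3*√29))
1/(W(343, -872) + c(99, -68)) = 1/(√(343 + 3*√29) + (3/2 - √((-68)² + 99²)/2)) = 1/(√(343 + 3*√29) + (3/2 - √(4624 + 9801)/2)) = 1/(√(343 + 3*√29) + (3/2 - 5*√577/2)) = 1/(3/2 + √(343 + 3*√29) - 5*√577/2)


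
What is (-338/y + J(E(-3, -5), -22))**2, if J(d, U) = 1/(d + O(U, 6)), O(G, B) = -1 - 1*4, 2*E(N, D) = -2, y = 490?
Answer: 1585081/2160900 ≈ 0.73353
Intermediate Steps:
E(N, D) = -1 (E(N, D) = (1/2)*(-2) = -1)
O(G, B) = -5 (O(G, B) = -1 - 4 = -5)
J(d, U) = 1/(-5 + d) (J(d, U) = 1/(d - 5) = 1/(-5 + d))
(-338/y + J(E(-3, -5), -22))**2 = (-338/490 + 1/(-5 - 1))**2 = (-338*1/490 + 1/(-6))**2 = (-169/245 - 1/6)**2 = (-1259/1470)**2 = 1585081/2160900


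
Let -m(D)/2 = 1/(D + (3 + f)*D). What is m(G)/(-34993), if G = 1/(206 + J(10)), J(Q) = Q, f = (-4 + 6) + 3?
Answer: 48/34993 ≈ 0.0013717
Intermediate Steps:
f = 5 (f = 2 + 3 = 5)
G = 1/216 (G = 1/(206 + 10) = 1/216 ≈ 0.0046296)
m(D) = -2/(9*D) (m(D) = -2/(D + (3 + 5)*D) = -2/(D + 8*D) = -2*1/(9*D) = -2/(9*D))
m(G)/(-34993) = -2/(9*1/216)/(-34993) = -2/9*216*(-1/34993) = -48*(-1/34993) = 48/34993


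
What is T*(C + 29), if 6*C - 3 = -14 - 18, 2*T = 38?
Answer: 2755/6 ≈ 459.17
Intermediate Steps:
T = 19 (T = (1/2)*38 = 19)
C = -29/6 (C = 1/2 + (-14 - 18)/6 = 1/2 + (1/6)*(-32) = 1/2 - 16/3 = -29/6 ≈ -4.8333)
T*(C + 29) = 19*(-29/6 + 29) = 19*(145/6) = 2755/6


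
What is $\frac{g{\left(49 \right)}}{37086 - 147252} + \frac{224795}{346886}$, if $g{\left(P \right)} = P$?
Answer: $\frac{883848877}{1364822967} \approx 0.64759$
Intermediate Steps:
$\frac{g{\left(49 \right)}}{37086 - 147252} + \frac{224795}{346886} = \frac{49}{37086 - 147252} + \frac{224795}{346886} = \frac{49}{37086 - 147252} + 224795 \cdot \frac{1}{346886} = \frac{49}{-110166} + \frac{224795}{346886} = 49 \left(- \frac{1}{110166}\right) + \frac{224795}{346886} = - \frac{7}{15738} + \frac{224795}{346886} = \frac{883848877}{1364822967}$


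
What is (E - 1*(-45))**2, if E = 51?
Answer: 9216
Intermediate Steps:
(E - 1*(-45))**2 = (51 - 1*(-45))**2 = (51 + 45)**2 = 96**2 = 9216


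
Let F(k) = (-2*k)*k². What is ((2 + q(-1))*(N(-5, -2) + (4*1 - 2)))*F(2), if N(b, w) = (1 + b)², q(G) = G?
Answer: -288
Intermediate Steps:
F(k) = -2*k³
((2 + q(-1))*(N(-5, -2) + (4*1 - 2)))*F(2) = ((2 - 1)*((1 - 5)² + (4*1 - 2)))*(-2*2³) = (1*((-4)² + (4 - 2)))*(-2*8) = (1*(16 + 2))*(-16) = (1*18)*(-16) = 18*(-16) = -288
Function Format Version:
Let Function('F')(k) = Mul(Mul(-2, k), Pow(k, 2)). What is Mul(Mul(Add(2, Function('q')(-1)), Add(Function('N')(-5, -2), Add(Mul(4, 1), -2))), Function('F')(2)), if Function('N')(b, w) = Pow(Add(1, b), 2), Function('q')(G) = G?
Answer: -288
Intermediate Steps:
Function('F')(k) = Mul(-2, Pow(k, 3))
Mul(Mul(Add(2, Function('q')(-1)), Add(Function('N')(-5, -2), Add(Mul(4, 1), -2))), Function('F')(2)) = Mul(Mul(Add(2, -1), Add(Pow(Add(1, -5), 2), Add(Mul(4, 1), -2))), Mul(-2, Pow(2, 3))) = Mul(Mul(1, Add(Pow(-4, 2), Add(4, -2))), Mul(-2, 8)) = Mul(Mul(1, Add(16, 2)), -16) = Mul(Mul(1, 18), -16) = Mul(18, -16) = -288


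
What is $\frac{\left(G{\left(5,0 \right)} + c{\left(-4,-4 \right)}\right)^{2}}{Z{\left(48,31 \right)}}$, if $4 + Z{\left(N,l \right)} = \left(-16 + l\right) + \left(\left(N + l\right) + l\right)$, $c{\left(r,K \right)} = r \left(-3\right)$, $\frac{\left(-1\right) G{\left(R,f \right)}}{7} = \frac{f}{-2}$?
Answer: $\frac{144}{121} \approx 1.1901$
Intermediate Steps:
$G{\left(R,f \right)} = \frac{7 f}{2}$ ($G{\left(R,f \right)} = - 7 \frac{f}{-2} = - 7 f \left(- \frac{1}{2}\right) = - 7 \left(- \frac{f}{2}\right) = \frac{7 f}{2}$)
$c{\left(r,K \right)} = - 3 r$
$Z{\left(N,l \right)} = -20 + N + 3 l$ ($Z{\left(N,l \right)} = -4 + \left(\left(-16 + l\right) + \left(\left(N + l\right) + l\right)\right) = -4 + \left(\left(-16 + l\right) + \left(N + 2 l\right)\right) = -4 + \left(-16 + N + 3 l\right) = -20 + N + 3 l$)
$\frac{\left(G{\left(5,0 \right)} + c{\left(-4,-4 \right)}\right)^{2}}{Z{\left(48,31 \right)}} = \frac{\left(\frac{7}{2} \cdot 0 - -12\right)^{2}}{-20 + 48 + 3 \cdot 31} = \frac{\left(0 + 12\right)^{2}}{-20 + 48 + 93} = \frac{12^{2}}{121} = 144 \cdot \frac{1}{121} = \frac{144}{121}$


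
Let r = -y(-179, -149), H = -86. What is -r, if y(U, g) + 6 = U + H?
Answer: -271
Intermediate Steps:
y(U, g) = -92 + U (y(U, g) = -6 + (U - 86) = -6 + (-86 + U) = -92 + U)
r = 271 (r = -(-92 - 179) = -1*(-271) = 271)
-r = -1*271 = -271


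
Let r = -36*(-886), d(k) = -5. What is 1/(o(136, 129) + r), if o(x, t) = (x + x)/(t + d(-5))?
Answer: 31/988844 ≈ 3.1350e-5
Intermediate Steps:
o(x, t) = 2*x/(-5 + t) (o(x, t) = (x + x)/(t - 5) = (2*x)/(-5 + t) = 2*x/(-5 + t))
r = 31896
1/(o(136, 129) + r) = 1/(2*136/(-5 + 129) + 31896) = 1/(2*136/124 + 31896) = 1/(2*136*(1/124) + 31896) = 1/(68/31 + 31896) = 1/(988844/31) = 31/988844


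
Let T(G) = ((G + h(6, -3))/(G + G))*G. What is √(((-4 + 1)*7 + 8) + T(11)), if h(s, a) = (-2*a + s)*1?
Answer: I*√6/2 ≈ 1.2247*I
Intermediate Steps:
h(s, a) = s - 2*a (h(s, a) = (s - 2*a)*1 = s - 2*a)
T(G) = 6 + G/2 (T(G) = ((G + (6 - 2*(-3)))/(G + G))*G = ((G + (6 + 6))/((2*G)))*G = ((G + 12)*(1/(2*G)))*G = ((12 + G)*(1/(2*G)))*G = ((12 + G)/(2*G))*G = 6 + G/2)
√(((-4 + 1)*7 + 8) + T(11)) = √(((-4 + 1)*7 + 8) + (6 + (½)*11)) = √((-3*7 + 8) + (6 + 11/2)) = √((-21 + 8) + 23/2) = √(-13 + 23/2) = √(-3/2) = I*√6/2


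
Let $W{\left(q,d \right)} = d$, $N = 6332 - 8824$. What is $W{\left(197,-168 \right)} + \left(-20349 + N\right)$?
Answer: $-23009$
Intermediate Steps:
$N = -2492$
$W{\left(197,-168 \right)} + \left(-20349 + N\right) = -168 - 22841 = -23009$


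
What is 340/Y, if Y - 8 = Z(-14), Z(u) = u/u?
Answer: 340/9 ≈ 37.778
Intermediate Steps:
Z(u) = 1
Y = 9 (Y = 8 + 1 = 9)
340/Y = 340/9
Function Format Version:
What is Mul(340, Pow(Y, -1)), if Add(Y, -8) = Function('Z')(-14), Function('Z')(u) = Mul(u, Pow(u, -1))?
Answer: Rational(340, 9) ≈ 37.778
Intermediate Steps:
Function('Z')(u) = 1
Y = 9 (Y = Add(8, 1) = 9)
Mul(340, Pow(Y, -1)) = Mul(340, Pow(9, -1)) = Mul(340, Rational(1, 9)) = Rational(340, 9)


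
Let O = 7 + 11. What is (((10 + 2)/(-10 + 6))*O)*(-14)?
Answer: 756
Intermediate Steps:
O = 18
(((10 + 2)/(-10 + 6))*O)*(-14) = (((10 + 2)/(-10 + 6))*18)*(-14) = ((12/(-4))*18)*(-14) = ((12*(-1/4))*18)*(-14) = -3*18*(-14) = -54*(-14) = 756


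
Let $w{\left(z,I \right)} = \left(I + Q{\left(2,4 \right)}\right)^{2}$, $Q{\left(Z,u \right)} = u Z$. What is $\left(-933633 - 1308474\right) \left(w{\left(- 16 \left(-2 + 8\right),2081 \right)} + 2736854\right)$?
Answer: $-15920697332925$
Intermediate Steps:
$Q{\left(Z,u \right)} = Z u$
$w{\left(z,I \right)} = \left(8 + I\right)^{2}$ ($w{\left(z,I \right)} = \left(I + 2 \cdot 4\right)^{2} = \left(I + 8\right)^{2} = \left(8 + I\right)^{2}$)
$\left(-933633 - 1308474\right) \left(w{\left(- 16 \left(-2 + 8\right),2081 \right)} + 2736854\right) = \left(-933633 - 1308474\right) \left(\left(8 + 2081\right)^{2} + 2736854\right) = - 2242107 \left(2089^{2} + 2736854\right) = - 2242107 \left(4363921 + 2736854\right) = \left(-2242107\right) 7100775 = -15920697332925$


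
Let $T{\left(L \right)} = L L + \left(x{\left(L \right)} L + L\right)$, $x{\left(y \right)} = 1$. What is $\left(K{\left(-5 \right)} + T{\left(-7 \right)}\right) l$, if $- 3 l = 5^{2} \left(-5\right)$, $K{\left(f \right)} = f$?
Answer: $1250$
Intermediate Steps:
$l = \frac{125}{3}$ ($l = - \frac{5^{2} \left(-5\right)}{3} = - \frac{25 \left(-5\right)}{3} = \left(- \frac{1}{3}\right) \left(-125\right) = \frac{125}{3} \approx 41.667$)
$T{\left(L \right)} = L^{2} + 2 L$ ($T{\left(L \right)} = L L + \left(1 L + L\right) = L^{2} + \left(L + L\right) = L^{2} + 2 L$)
$\left(K{\left(-5 \right)} + T{\left(-7 \right)}\right) l = \left(-5 - 7 \left(2 - 7\right)\right) \frac{125}{3} = \left(-5 - -35\right) \frac{125}{3} = \left(-5 + 35\right) \frac{125}{3} = 30 \cdot \frac{125}{3} = 1250$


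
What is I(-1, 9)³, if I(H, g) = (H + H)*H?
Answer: 8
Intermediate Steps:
I(H, g) = 2*H² (I(H, g) = (2*H)*H = 2*H²)
I(-1, 9)³ = (2*(-1)²)³ = (2*1)³ = 2³ = 8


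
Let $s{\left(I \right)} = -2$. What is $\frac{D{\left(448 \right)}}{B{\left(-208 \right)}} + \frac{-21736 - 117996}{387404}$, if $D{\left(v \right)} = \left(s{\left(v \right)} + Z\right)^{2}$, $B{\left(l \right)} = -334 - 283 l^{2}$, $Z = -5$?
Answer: $- \frac{427726004617}{1185848099146} \approx -0.36069$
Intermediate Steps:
$B{\left(l \right)} = -334 - 283 l^{2}$
$D{\left(v \right)} = 49$ ($D{\left(v \right)} = \left(-2 - 5\right)^{2} = \left(-7\right)^{2} = 49$)
$\frac{D{\left(448 \right)}}{B{\left(-208 \right)}} + \frac{-21736 - 117996}{387404} = \frac{49}{-334 - 283 \left(-208\right)^{2}} + \frac{-21736 - 117996}{387404} = \frac{49}{-334 - 12243712} - \frac{34933}{96851} = \frac{49}{-12244046} - \frac{34933}{96851} = 49 \left(- \frac{1}{12244046}\right) - \frac{34933}{96851} = - \frac{49}{12244046} - \frac{34933}{96851} = - \frac{427726004617}{1185848099146}$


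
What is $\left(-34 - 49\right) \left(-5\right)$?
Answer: $415$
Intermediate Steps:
$\left(-34 - 49\right) \left(-5\right) = \left(-83\right) \left(-5\right) = 415$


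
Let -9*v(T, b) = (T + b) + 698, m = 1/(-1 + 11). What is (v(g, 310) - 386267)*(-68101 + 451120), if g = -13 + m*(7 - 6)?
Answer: -1479899492071/10 ≈ -1.4799e+11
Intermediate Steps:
m = 1/10 ≈ 0.10000
g = -129/10 (g = -13 + (7 - 6)/10 = -13 + (1/10)*1 = -13 + 1/10 = -129/10 ≈ -12.900)
v(T, b) = -698/9 - T/9 - b/9 (v(T, b) = -((T + b) + 698)/9 = -(698 + T + b)/9 = -698/9 - T/9 - b/9)
(v(g, 310) - 386267)*(-68101 + 451120) = ((-698/9 - 1/9*(-129/10) - 1/9*310) - 386267)*(-68101 + 451120) = ((-698/9 + 43/30 - 310/9) - 386267)*383019 = (-3317/30 - 386267)*383019 = -11591327/30*383019 = -1479899492071/10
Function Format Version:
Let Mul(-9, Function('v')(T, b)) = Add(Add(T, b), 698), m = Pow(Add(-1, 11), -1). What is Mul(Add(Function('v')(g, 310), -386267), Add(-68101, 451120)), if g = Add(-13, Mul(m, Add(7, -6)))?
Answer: Rational(-1479899492071, 10) ≈ -1.4799e+11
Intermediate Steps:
m = Rational(1, 10) (m = Pow(10, -1) = Rational(1, 10) ≈ 0.10000)
g = Rational(-129, 10) (g = Add(-13, Mul(Rational(1, 10), Add(7, -6))) = Add(-13, Mul(Rational(1, 10), 1)) = Add(-13, Rational(1, 10)) = Rational(-129, 10) ≈ -12.900)
Function('v')(T, b) = Add(Rational(-698, 9), Mul(Rational(-1, 9), T), Mul(Rational(-1, 9), b)) (Function('v')(T, b) = Mul(Rational(-1, 9), Add(Add(T, b), 698)) = Mul(Rational(-1, 9), Add(698, T, b)) = Add(Rational(-698, 9), Mul(Rational(-1, 9), T), Mul(Rational(-1, 9), b)))
Mul(Add(Function('v')(g, 310), -386267), Add(-68101, 451120)) = Mul(Add(Add(Rational(-698, 9), Mul(Rational(-1, 9), Rational(-129, 10)), Mul(Rational(-1, 9), 310)), -386267), Add(-68101, 451120)) = Mul(Add(Add(Rational(-698, 9), Rational(43, 30), Rational(-310, 9)), -386267), 383019) = Mul(Add(Rational(-3317, 30), -386267), 383019) = Mul(Rational(-11591327, 30), 383019) = Rational(-1479899492071, 10)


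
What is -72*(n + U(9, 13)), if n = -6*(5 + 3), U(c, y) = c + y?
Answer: 1872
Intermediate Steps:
n = -48 (n = -6*8 = -48)
-72*(n + U(9, 13)) = -72*(-48 + (9 + 13)) = -72*(-48 + 22) = -72*(-26) = 1872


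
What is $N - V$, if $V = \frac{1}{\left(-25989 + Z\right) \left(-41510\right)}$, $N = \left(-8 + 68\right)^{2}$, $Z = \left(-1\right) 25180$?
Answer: $\frac{7646490683999}{2124025190} \approx 3600.0$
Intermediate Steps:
$Z = -25180$
$N = 3600$ ($N = 60^{2} = 3600$)
$V = \frac{1}{2124025190}$ ($V = \frac{1}{\left(-25989 - 25180\right) \left(-41510\right)} = \frac{1}{-51169} \left(- \frac{1}{41510}\right) = \left(- \frac{1}{51169}\right) \left(- \frac{1}{41510}\right) = \frac{1}{2124025190} \approx 4.708 \cdot 10^{-10}$)
$N - V = 3600 - \frac{1}{2124025190} = \frac{7646490683999}{2124025190}$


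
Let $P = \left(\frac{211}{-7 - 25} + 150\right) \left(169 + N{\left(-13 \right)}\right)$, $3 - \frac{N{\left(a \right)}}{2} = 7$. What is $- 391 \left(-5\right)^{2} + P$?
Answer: $\frac{426029}{32} \approx 13313.0$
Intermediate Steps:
$N{\left(a \right)} = -8$ ($N{\left(a \right)} = 6 - 14 = -8$)
$P = \frac{738829}{32}$ ($P = \left(\frac{211}{-7 - 25} + 150\right) \left(169 - 8\right) = \left(\frac{211}{-7 - 25} + 150\right) 161 = \left(\frac{211}{-32} + 150\right) 161 = \left(211 \left(- \frac{1}{32}\right) + 150\right) 161 = \left(- \frac{211}{32} + 150\right) 161 = \frac{4589}{32} \cdot 161 = \frac{738829}{32} \approx 23088.0$)
$- 391 \left(-5\right)^{2} + P = - 391 \left(-5\right)^{2} + \frac{738829}{32} = \left(-391\right) 25 + \frac{738829}{32} = -9775 + \frac{738829}{32} = \frac{426029}{32}$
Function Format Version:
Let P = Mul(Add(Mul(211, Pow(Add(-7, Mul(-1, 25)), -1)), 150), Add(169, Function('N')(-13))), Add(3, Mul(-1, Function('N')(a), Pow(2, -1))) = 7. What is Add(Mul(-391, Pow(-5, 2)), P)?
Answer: Rational(426029, 32) ≈ 13313.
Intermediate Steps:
Function('N')(a) = -8 (Function('N')(a) = Add(6, Mul(-2, 7)) = Add(6, -14) = -8)
P = Rational(738829, 32) (P = Mul(Add(Mul(211, Pow(Add(-7, Mul(-1, 25)), -1)), 150), Add(169, -8)) = Mul(Add(Mul(211, Pow(Add(-7, -25), -1)), 150), 161) = Mul(Add(Mul(211, Pow(-32, -1)), 150), 161) = Mul(Add(Mul(211, Rational(-1, 32)), 150), 161) = Mul(Add(Rational(-211, 32), 150), 161) = Mul(Rational(4589, 32), 161) = Rational(738829, 32) ≈ 23088.)
Add(Mul(-391, Pow(-5, 2)), P) = Add(Mul(-391, Pow(-5, 2)), Rational(738829, 32)) = Add(Mul(-391, 25), Rational(738829, 32)) = Add(-9775, Rational(738829, 32)) = Rational(426029, 32)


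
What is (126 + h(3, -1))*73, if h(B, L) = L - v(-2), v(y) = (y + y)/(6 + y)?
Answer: 9198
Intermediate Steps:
v(y) = 2*y/(6 + y) (v(y) = (2*y)/(6 + y) = 2*y/(6 + y))
h(B, L) = 1 + L (h(B, L) = L - 2*(-2)/(6 - 2) = L - 2*(-2)/4 = L - 1*(-1) = L + 1 = 1 + L)
(126 + h(3, -1))*73 = (126 + (1 - 1))*73 = (126 + 0)*73 = 126*73 = 9198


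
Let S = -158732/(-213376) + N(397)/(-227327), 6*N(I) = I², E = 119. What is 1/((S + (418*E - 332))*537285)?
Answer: 12126531488/321930179466079931425 ≈ 3.7668e-11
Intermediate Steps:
N(I) = I²/6
S = 22859304775/36379594464 (S = -158732/(-213376) + ((⅙)*397²)/(-227327) = -158732*(-1/213376) + ((⅙)*157609)*(-1/227327) = 39683/53344 + (157609/6)*(-1/227327) = 39683/53344 - 157609/1363962 = 22859304775/36379594464 ≈ 0.62836)
1/((S + (418*E - 332))*537285) = 1/((22859304775/36379594464 + (418*119 - 332))*537285) = (1/537285)/(22859304775/36379594464 + (49742 - 332)) = (1/537285)/(22859304775/36379594464 + 49410) = (1/537285)/(1797538621771015/36379594464) = (36379594464/1797538621771015)*(1/537285) = 12126531488/321930179466079931425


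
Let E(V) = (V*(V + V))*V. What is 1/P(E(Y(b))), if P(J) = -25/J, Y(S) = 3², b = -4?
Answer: -1458/25 ≈ -58.320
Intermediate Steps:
Y(S) = 9
E(V) = 2*V³ (E(V) = (V*(2*V))*V = (2*V²)*V = 2*V³)
1/P(E(Y(b))) = 1/(-25/(2*9³)) = 1/(-25/(2*729)) = 1/(-25/1458) = -1458/25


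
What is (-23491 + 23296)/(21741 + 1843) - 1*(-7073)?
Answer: 166809437/23584 ≈ 7073.0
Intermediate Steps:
(-23491 + 23296)/(21741 + 1843) - 1*(-7073) = -195/23584 + 7073 = 166809437/23584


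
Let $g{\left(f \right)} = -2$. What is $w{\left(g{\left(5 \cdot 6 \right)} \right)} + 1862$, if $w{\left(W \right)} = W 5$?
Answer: $1852$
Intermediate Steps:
$w{\left(W \right)} = 5 W$
$w{\left(g{\left(5 \cdot 6 \right)} \right)} + 1862 = 5 \left(-2\right) + 1862 = -10 + 1862 = 1852$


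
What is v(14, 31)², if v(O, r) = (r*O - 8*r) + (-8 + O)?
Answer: 36864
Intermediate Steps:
v(O, r) = -8 + O - 8*r + O*r (v(O, r) = (O*r - 8*r) + (-8 + O) = (-8*r + O*r) + (-8 + O) = -8 + O - 8*r + O*r)
v(14, 31)² = (-8 + 14 - 8*31 + 14*31)² = (-8 + 14 - 248 + 434)² = 192² = 36864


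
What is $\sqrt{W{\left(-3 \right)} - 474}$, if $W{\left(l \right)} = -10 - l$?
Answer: $i \sqrt{481} \approx 21.932 i$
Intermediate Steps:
$\sqrt{W{\left(-3 \right)} - 474} = \sqrt{\left(-10 - -3\right) - 474} = \sqrt{\left(-10 + 3\right) - 474} = \sqrt{-7 - 474} = \sqrt{-481} = i \sqrt{481}$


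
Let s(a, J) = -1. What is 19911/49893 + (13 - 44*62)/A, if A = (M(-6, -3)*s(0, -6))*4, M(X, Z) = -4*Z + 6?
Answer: 15210343/399144 ≈ 38.107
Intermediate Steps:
M(X, Z) = 6 - 4*Z
A = -72 (A = ((6 - 4*(-3))*(-1))*4 = ((6 + 12)*(-1))*4 = (18*(-1))*4 = -18*4 = -72)
19911/49893 + (13 - 44*62)/A = 19911/49893 + (13 - 44*62)/(-72) = 19911*(1/49893) + (13 - 2728)*(-1/72) = 6637/16631 - 2715*(-1/72) = 6637/16631 + 905/24 = 15210343/399144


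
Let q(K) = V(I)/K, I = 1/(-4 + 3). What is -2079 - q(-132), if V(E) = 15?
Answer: -91471/44 ≈ -2078.9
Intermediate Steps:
I = -1 (I = 1/(-1) = -1)
q(K) = 15/K
-2079 - q(-132) = -2079 - 15/(-132) = -2079 - 15*(-1)/132 = -2079 - 1*(-5/44) = -2079 + 5/44 = -91471/44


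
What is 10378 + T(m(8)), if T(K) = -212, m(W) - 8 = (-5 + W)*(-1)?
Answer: 10166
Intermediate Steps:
m(W) = 13 - W (m(W) = 8 + (-5 + W)*(-1) = 8 + (5 - W) = 13 - W)
10378 + T(m(8)) = 10378 - 212 = 10166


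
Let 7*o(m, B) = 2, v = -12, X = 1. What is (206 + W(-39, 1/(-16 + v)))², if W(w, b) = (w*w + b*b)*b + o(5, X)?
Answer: 11128355574561/481890304 ≈ 23093.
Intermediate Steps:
o(m, B) = 2/7 (o(m, B) = (⅐)*2 = 2/7)
W(w, b) = 2/7 + b*(b² + w²) (W(w, b) = (w*w + b*b)*b + 2/7 = (w² + b²)*b + 2/7 = (b² + w²)*b + 2/7 = b*(b² + w²) + 2/7 = 2/7 + b*(b² + w²))
(206 + W(-39, 1/(-16 + v)))² = (206 + (2/7 + (1/(-16 - 12))³ + (-39)²/(-16 - 12)))² = (206 + (2/7 + (1/(-28))³ + 1521/(-28)))² = (206 + (2/7 + (-1/28)³ - 1/28*1521))² = (206 + (2/7 - 1/21952 - 1521/28))² = (206 - 1186193/21952)² = (3335919/21952)² = 11128355574561/481890304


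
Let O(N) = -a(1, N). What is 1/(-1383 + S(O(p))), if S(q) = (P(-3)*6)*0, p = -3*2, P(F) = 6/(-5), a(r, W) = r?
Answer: -1/1383 ≈ -0.00072307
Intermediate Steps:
P(F) = -6/5 (P(F) = 6*(-⅕) = -6/5)
p = -6
O(N) = -1 (O(N) = -1*1 = -1)
S(q) = 0 (S(q) = -6/5*6*0 = -36/5*0 = 0)
1/(-1383 + S(O(p))) = 1/(-1383 + 0) = 1/(-1383) = -1/1383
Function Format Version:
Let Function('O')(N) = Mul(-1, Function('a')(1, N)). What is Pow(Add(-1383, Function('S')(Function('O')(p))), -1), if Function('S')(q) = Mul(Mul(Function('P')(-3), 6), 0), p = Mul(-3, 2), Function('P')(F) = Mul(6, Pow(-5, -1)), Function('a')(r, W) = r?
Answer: Rational(-1, 1383) ≈ -0.00072307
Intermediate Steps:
Function('P')(F) = Rational(-6, 5) (Function('P')(F) = Mul(6, Rational(-1, 5)) = Rational(-6, 5))
p = -6
Function('O')(N) = -1 (Function('O')(N) = Mul(-1, 1) = -1)
Function('S')(q) = 0 (Function('S')(q) = Mul(Mul(Rational(-6, 5), 6), 0) = Mul(Rational(-36, 5), 0) = 0)
Pow(Add(-1383, Function('S')(Function('O')(p))), -1) = Pow(Add(-1383, 0), -1) = Pow(-1383, -1) = Rational(-1, 1383)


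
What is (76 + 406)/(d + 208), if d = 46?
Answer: 241/127 ≈ 1.8976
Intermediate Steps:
(76 + 406)/(d + 208) = (76 + 406)/(46 + 208) = 482/254 = 482*(1/254) = 241/127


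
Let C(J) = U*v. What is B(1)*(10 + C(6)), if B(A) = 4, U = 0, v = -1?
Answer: 40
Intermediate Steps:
C(J) = 0 (C(J) = 0*(-1) = 0)
B(1)*(10 + C(6)) = 4*(10 + 0) = 4*10 = 40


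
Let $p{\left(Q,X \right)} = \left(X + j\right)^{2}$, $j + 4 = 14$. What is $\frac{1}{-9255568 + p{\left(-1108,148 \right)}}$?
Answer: $- \frac{1}{9230604} \approx -1.0834 \cdot 10^{-7}$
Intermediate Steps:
$j = 10$ ($j = -4 + 14 = 10$)
$p{\left(Q,X \right)} = \left(10 + X\right)^{2}$ ($p{\left(Q,X \right)} = \left(X + 10\right)^{2} = \left(10 + X\right)^{2}$)
$\frac{1}{-9255568 + p{\left(-1108,148 \right)}} = \frac{1}{-9255568 + \left(10 + 148\right)^{2}} = \frac{1}{-9255568 + 158^{2}} = \frac{1}{-9255568 + 24964} = \frac{1}{-9230604} = - \frac{1}{9230604}$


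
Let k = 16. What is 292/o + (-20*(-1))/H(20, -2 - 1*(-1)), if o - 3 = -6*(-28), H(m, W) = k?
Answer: 2023/684 ≈ 2.9576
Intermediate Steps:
H(m, W) = 16
o = 171 (o = 3 - 6*(-28) = 3 + 168 = 171)
292/o + (-20*(-1))/H(20, -2 - 1*(-1)) = 292/171 - 20*(-1)/16 = 292*(1/171) + 20*(1/16) = 292/171 + 5/4 = 2023/684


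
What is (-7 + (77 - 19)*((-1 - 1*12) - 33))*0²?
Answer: 0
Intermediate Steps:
(-7 + (77 - 19)*((-1 - 1*12) - 33))*0² = (-7 + 58*((-1 - 12) - 33))*0 = (-7 + 58*(-13 - 33))*0 = (-7 + 58*(-46))*0 = (-7 - 2668)*0 = -2675*0 = 0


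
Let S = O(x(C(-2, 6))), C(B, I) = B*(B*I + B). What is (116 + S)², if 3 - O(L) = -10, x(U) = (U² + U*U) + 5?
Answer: 16641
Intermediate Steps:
C(B, I) = B*(B + B*I)
x(U) = 5 + 2*U² (x(U) = (U² + U²) + 5 = 2*U² + 5 = 5 + 2*U²)
O(L) = 13 (O(L) = 3 - 1*(-10) = 3 + 10 = 13)
S = 13
(116 + S)² = (116 + 13)² = 129² = 16641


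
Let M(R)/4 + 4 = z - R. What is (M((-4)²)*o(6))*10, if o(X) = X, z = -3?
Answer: -5520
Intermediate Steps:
M(R) = -28 - 4*R (M(R) = -16 + 4*(-3 - R) = -16 + (-12 - 4*R) = -28 - 4*R)
(M((-4)²)*o(6))*10 = ((-28 - 4*(-4)²)*6)*10 = ((-28 - 4*16)*6)*10 = ((-28 - 64)*6)*10 = -92*6*10 = -552*10 = -5520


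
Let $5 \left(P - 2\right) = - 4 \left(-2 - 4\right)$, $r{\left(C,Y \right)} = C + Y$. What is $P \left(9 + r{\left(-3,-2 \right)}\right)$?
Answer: $\frac{136}{5} \approx 27.2$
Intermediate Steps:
$P = \frac{34}{5}$ ($P = 2 + \frac{\left(-4\right) \left(-2 - 4\right)}{5} = 2 + \frac{\left(-4\right) \left(-6\right)}{5} = 2 + \frac{1}{5} \cdot 24 = 2 + \frac{24}{5} = \frac{34}{5} \approx 6.8$)
$P \left(9 + r{\left(-3,-2 \right)}\right) = \frac{34 \left(9 - 5\right)}{5} = \frac{34}{5} \cdot 4 = \frac{136}{5}$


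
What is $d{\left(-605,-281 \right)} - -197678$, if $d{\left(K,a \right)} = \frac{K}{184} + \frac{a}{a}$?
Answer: $\frac{36372331}{184} \approx 1.9768 \cdot 10^{5}$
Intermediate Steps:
$d{\left(K,a \right)} = 1 + \frac{K}{184}$ ($d{\left(K,a \right)} = K \frac{1}{184} + 1 = \frac{K}{184} + 1 = 1 + \frac{K}{184}$)
$d{\left(-605,-281 \right)} - -197678 = \left(1 + \frac{1}{184} \left(-605\right)\right) - -197678 = \left(1 - \frac{605}{184}\right) + 197678 = - \frac{421}{184} + 197678 = \frac{36372331}{184}$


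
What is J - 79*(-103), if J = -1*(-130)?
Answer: 8267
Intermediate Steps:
J = 130
J - 79*(-103) = 130 - 79*(-103) = 130 + 8137 = 8267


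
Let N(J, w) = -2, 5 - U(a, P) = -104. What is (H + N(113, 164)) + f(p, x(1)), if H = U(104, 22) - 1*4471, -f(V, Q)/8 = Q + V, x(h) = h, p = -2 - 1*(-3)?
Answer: -4380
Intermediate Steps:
U(a, P) = 109 (U(a, P) = 5 - 1*(-104) = 5 + 104 = 109)
p = 1 (p = -2 + 3 = 1)
f(V, Q) = -8*Q - 8*V (f(V, Q) = -8*(Q + V) = -8*Q - 8*V)
H = -4362 (H = 109 - 1*4471 = 109 - 4471 = -4362)
(H + N(113, 164)) + f(p, x(1)) = (-4362 - 2) + (-8*1 - 8*1) = -4364 + (-8 - 8) = -4364 - 16 = -4380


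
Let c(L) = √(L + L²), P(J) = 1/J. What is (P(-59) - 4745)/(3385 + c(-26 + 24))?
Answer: -947651060/676035157 + 279956*√2/676035157 ≈ -1.4012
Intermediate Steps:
(P(-59) - 4745)/(3385 + c(-26 + 24)) = (1/(-59) - 4745)/(3385 + √((-26 + 24)*(1 + (-26 + 24)))) = (-1/59 - 4745)/(3385 + √(-2*(1 - 2))) = -279956/(59*(3385 + √(-2*(-1)))) = -279956/(59*(3385 + √2))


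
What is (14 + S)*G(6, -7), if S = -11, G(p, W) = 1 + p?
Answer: 21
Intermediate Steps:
(14 + S)*G(6, -7) = (14 - 11)*(1 + 6) = 3*7 = 21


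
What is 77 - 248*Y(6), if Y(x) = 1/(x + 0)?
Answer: 107/3 ≈ 35.667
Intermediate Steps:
Y(x) = 1/x
77 - 248*Y(6) = 77 - 248/6 = 77 - 248*1/6 = 77 - 124/3 = 107/3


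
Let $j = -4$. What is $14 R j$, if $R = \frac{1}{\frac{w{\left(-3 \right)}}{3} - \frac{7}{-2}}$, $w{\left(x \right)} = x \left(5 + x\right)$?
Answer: $- \frac{112}{3} \approx -37.333$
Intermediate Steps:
$R = \frac{2}{3}$ ($R = \frac{1}{\frac{\left(-3\right) \left(5 - 3\right)}{3} - \frac{7}{-2}} = \frac{1}{\left(-3\right) 2 \cdot \frac{1}{3} - - \frac{7}{2}} = \frac{1}{\left(-6\right) \frac{1}{3} + \frac{7}{2}} = \frac{1}{-2 + \frac{7}{2}} = \frac{1}{\frac{3}{2}} = \frac{2}{3} \approx 0.66667$)
$14 R j = 14 \cdot \frac{2}{3} \left(-4\right) = \frac{28}{3} \left(-4\right) = - \frac{112}{3}$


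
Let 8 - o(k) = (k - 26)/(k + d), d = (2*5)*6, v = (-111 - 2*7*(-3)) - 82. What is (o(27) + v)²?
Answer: 154803364/7569 ≈ 20452.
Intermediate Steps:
v = -151 (v = (-111 - 14*(-3)) - 82 = (-111 + 42) - 82 = -69 - 82 = -151)
d = 60 (d = 10*6 = 60)
o(k) = 8 - (-26 + k)/(60 + k) (o(k) = 8 - (k - 26)/(k + 60) = 8 - (-26 + k)/(60 + k))
(o(27) + v)² = ((506 + 7*27)/(60 + 27) - 151)² = ((506 + 189)/87 - 151)² = ((1/87)*695 - 151)² = (695/87 - 151)² = (-12442/87)² = 154803364/7569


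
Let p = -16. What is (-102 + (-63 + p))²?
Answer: 32761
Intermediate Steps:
(-102 + (-63 + p))² = (-102 + (-63 - 16))² = (-102 - 79)² = (-181)² = 32761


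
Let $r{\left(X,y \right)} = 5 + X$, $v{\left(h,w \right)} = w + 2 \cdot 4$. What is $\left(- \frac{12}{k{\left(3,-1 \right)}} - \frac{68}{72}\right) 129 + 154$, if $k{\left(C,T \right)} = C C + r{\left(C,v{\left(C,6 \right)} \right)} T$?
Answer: $- \frac{9095}{6} \approx -1515.8$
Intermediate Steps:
$v{\left(h,w \right)} = 8 + w$ ($v{\left(h,w \right)} = w + 8 = 8 + w$)
$k{\left(C,T \right)} = C^{2} + T \left(5 + C\right)$ ($k{\left(C,T \right)} = C C + \left(5 + C\right) T = C^{2} + T \left(5 + C\right)$)
$\left(- \frac{12}{k{\left(3,-1 \right)}} - \frac{68}{72}\right) 129 + 154 = \left(- \frac{12}{3^{2} - \left(5 + 3\right)} - \frac{68}{72}\right) 129 + 154 = \left(- \frac{12}{9 - 8} - \frac{17}{18}\right) 129 + 154 = \left(- \frac{12}{1} - \frac{17}{18}\right) 129 + 154 = \left(\left(-12\right) 1 - \frac{17}{18}\right) 129 + 154 = \left(-12 - \frac{17}{18}\right) 129 + 154 = \left(- \frac{233}{18}\right) 129 + 154 = - \frac{10019}{6} + 154 = - \frac{9095}{6}$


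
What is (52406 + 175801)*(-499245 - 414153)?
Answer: -208443817386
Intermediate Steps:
(52406 + 175801)*(-499245 - 414153) = 228207*(-913398) = -208443817386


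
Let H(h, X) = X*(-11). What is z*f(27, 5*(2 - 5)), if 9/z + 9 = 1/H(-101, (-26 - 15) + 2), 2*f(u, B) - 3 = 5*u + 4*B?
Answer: -150579/3860 ≈ -39.010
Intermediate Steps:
H(h, X) = -11*X
f(u, B) = 3/2 + 2*B + 5*u/2 (f(u, B) = 3/2 + (5*u + 4*B)/2 = 3/2 + (4*B + 5*u)/2 = 3/2 + (2*B + 5*u/2) = 3/2 + 2*B + 5*u/2)
z = -3861/3860 (z = 9/(-9 + 1/(-11*((-26 - 15) + 2))) = 9/(-9 + 1/(-11*(-41 + 2))) = 9/(-9 + 1/(-11*(-39))) = 9/(-9 + 1/429) = 9/(-3860/429) = 9*(-429/3860) = -3861/3860 ≈ -1.0003)
z*f(27, 5*(2 - 5)) = -3861*(3/2 + 2*(5*(2 - 5)) + (5/2)*27)/3860 = -3861*(3/2 + 2*(5*(-3)) + 135/2)/3860 = -3861*(3/2 + 2*(-15) + 135/2)/3860 = -3861*(3/2 - 30 + 135/2)/3860 = -3861/3860*39 = -150579/3860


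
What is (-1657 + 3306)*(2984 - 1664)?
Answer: 2176680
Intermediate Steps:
(-1657 + 3306)*(2984 - 1664) = 1649*1320 = 2176680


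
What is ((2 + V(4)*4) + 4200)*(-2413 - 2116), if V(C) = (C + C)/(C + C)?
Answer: -19048974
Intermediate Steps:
V(C) = 1 (V(C) = (2*C)/((2*C)) = (2*C)*(1/(2*C)) = 1)
((2 + V(4)*4) + 4200)*(-2413 - 2116) = ((2 + 1*4) + 4200)*(-2413 - 2116) = ((2 + 4) + 4200)*(-4529) = (6 + 4200)*(-4529) = 4206*(-4529) = -19048974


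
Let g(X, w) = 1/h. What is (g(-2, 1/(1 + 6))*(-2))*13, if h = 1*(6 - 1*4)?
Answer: -13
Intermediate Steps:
h = 2 (h = 1*(6 - 4) = 1*2 = 2)
g(X, w) = 1/2
(g(-2, 1/(1 + 6))*(-2))*13 = ((1/2)*(-2))*13 = -1*13 = -13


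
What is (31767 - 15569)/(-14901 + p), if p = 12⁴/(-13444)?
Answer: -54441478/50087445 ≈ -1.0869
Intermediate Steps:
p = -5184/3361 (p = 20736*(-1/13444) = -5184/3361 ≈ -1.5424)
(31767 - 15569)/(-14901 + p) = (31767 - 15569)/(-14901 - 5184/3361) = 16198/(-50087445/3361) = 16198*(-3361/50087445) = -54441478/50087445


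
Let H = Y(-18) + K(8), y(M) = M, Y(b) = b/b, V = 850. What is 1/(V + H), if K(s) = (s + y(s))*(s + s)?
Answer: 1/1107 ≈ 0.00090334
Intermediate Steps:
Y(b) = 1
K(s) = 4*s² (K(s) = (s + s)*(s + s) = (2*s)*(2*s) = 4*s²)
H = 257 (H = 1 + 4*8² = 1 + 4*64 = 1 + 256 = 257)
1/(V + H) = 1/(850 + 257) = 1/1107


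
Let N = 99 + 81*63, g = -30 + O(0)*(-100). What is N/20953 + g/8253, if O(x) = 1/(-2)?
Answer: 43351166/172925109 ≈ 0.25069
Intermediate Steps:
O(x) = -1/2
g = 20 (g = -30 - 1/2*(-100) = -30 + 50 = 20)
N = 5202 (N = 99 + 5103 = 5202)
N/20953 + g/8253 = 5202/20953 + 20/8253 = 43351166/172925109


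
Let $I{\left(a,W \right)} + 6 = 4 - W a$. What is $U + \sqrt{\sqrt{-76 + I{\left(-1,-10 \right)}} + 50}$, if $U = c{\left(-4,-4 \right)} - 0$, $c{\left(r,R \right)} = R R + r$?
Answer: $12 + \sqrt{50 + 2 i \sqrt{22}} \approx 19.102 + 0.66045 i$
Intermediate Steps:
$I{\left(a,W \right)} = -2 - W a$ ($I{\left(a,W \right)} = -6 - \left(-4 + W a\right) = -2 - W a$)
$c{\left(r,R \right)} = r + R^{2}$ ($c{\left(r,R \right)} = R^{2} + r = r + R^{2}$)
$U = 12$ ($U = \left(-4 + \left(-4\right)^{2}\right) - 0 = \left(-4 + 16\right) + 0 = 12 + 0 = 12$)
$U + \sqrt{\sqrt{-76 + I{\left(-1,-10 \right)}} + 50} = 12 + \sqrt{\sqrt{-76 - \left(2 - -10\right)} + 50} = 12 + \sqrt{\sqrt{-76 - 12} + 50} = 12 + \sqrt{\sqrt{-88} + 50} = 12 + \sqrt{2 i \sqrt{22} + 50} = 12 + \sqrt{50 + 2 i \sqrt{22}}$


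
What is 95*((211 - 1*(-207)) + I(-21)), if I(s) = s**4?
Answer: 18515405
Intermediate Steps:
95*((211 - 1*(-207)) + I(-21)) = 95*((211 - 1*(-207)) + (-21)**4) = 95*((211 + 207) + 194481) = 95*(418 + 194481) = 95*194899 = 18515405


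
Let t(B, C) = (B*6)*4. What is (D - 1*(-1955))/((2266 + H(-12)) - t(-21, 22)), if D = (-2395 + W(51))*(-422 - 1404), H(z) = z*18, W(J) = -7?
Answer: 4388007/2554 ≈ 1718.1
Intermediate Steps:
H(z) = 18*z
t(B, C) = 24*B (t(B, C) = (6*B)*4 = 24*B)
D = 4386052 (D = (-2395 - 7)*(-422 - 1404) = -2402*(-1826) = 4386052)
(D - 1*(-1955))/((2266 + H(-12)) - t(-21, 22)) = (4386052 - 1*(-1955))/((2266 + 18*(-12)) - 24*(-21)) = (4386052 + 1955)/((2266 - 216) - 1*(-504)) = 4388007/(2050 + 504) = 4388007/2554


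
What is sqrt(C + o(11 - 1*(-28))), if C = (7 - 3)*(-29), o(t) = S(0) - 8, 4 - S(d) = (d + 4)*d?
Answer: 2*I*sqrt(30) ≈ 10.954*I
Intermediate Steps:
S(d) = 4 - d*(4 + d) (S(d) = 4 - (d + 4)*d = 4 - (4 + d)*d = 4 - d*(4 + d))
o(t) = -4 (o(t) = (4 - 1*0**2 - 4*0) - 8 = (4 - 1*0 + 0) - 8 = (4 + 0 + 0) - 8 = 4 - 8 = -4)
C = -116 (C = 4*(-29) = -116)
sqrt(C + o(11 - 1*(-28))) = sqrt(-116 - 4) = sqrt(-120) = 2*I*sqrt(30)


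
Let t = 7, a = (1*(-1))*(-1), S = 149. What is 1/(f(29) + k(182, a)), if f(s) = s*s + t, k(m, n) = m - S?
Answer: 1/881 ≈ 0.0011351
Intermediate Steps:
a = 1 (a = -1*(-1) = 1)
k(m, n) = -149 + m (k(m, n) = m - 1*149 = m - 149 = -149 + m)
f(s) = 7 + s² (f(s) = s*s + 7 = s² + 7 = 7 + s²)
1/(f(29) + k(182, a)) = 1/((7 + 29²) + (-149 + 182)) = 1/((7 + 841) + 33) = 1/(848 + 33) = 1/881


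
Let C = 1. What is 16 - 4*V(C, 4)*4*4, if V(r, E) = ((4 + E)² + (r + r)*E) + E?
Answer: -4848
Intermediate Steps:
V(r, E) = E + (4 + E)² + 2*E*r (V(r, E) = ((4 + E)² + (2*r)*E) + E = ((4 + E)² + 2*E*r) + E = E + (4 + E)² + 2*E*r)
16 - 4*V(C, 4)*4*4 = 16 - 4*(4 + (4 + 4)² + 2*4*1)*4*4 = 16 - 4*(4 + 8² + 8)*4*4 = 16 - 4*(4 + 64 + 8)*4*4 = 16 - 4*76*4*4 = 16 - 1216*4 = 16 - 4*1216 = 16 - 4864 = -4848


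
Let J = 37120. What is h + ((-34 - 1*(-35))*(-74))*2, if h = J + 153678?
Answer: 190650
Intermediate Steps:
h = 190798 (h = 37120 + 153678 = 190798)
h + ((-34 - 1*(-35))*(-74))*2 = 190798 + ((-34 - 1*(-35))*(-74))*2 = 190798 + ((-34 + 35)*(-74))*2 = 190798 + (1*(-74))*2 = 190798 - 74*2 = 190798 - 148 = 190650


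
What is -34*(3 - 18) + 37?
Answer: 547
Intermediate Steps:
-34*(3 - 18) + 37 = -34*(-15) + 37 = 510 + 37 = 547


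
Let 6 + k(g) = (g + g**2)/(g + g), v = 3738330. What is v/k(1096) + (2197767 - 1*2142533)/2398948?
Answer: 1793617848257/260285858 ≈ 6891.0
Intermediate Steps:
k(g) = -6 + (g + g**2)/(2*g) (k(g) = -6 + (g + g**2)/(g + g) = -6 + (g + g**2)/((2*g)) = -6 + (g + g**2)*(1/(2*g)) = -6 + (g + g**2)/(2*g))
v/k(1096) + (2197767 - 1*2142533)/2398948 = 3738330/(-11/2 + (1/2)*1096) + (2197767 - 1*2142533)/2398948 = 3738330/(-11/2 + 548) + (2197767 - 2142533)*(1/2398948) = 3738330/(1085/2) + 55234*(1/2398948) = 3738330*(2/1085) + 27617/1199474 = 1495332/217 + 27617/1199474 = 1793617848257/260285858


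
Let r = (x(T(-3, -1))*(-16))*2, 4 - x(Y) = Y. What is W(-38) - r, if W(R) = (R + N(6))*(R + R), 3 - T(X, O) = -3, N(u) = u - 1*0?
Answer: 2368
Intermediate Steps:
N(u) = u (N(u) = u + 0 = u)
T(X, O) = 6 (T(X, O) = 3 - 1*(-3) = 3 + 3 = 6)
x(Y) = 4 - Y
W(R) = 2*R*(6 + R) (W(R) = (R + 6)*(R + R) = (6 + R)*(2*R) = 2*R*(6 + R))
r = 64 (r = ((4 - 1*6)*(-16))*2 = ((4 - 6)*(-16))*2 = -2*(-16)*2 = 32*2 = 64)
W(-38) - r = 2*(-38)*(6 - 38) - 1*64 = 2*(-38)*(-32) - 64 = 2432 - 64 = 2368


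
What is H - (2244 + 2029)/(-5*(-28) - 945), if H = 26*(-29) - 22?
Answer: -620407/805 ≈ -770.69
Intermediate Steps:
H = -776 (H = -754 - 22 = -776)
H - (2244 + 2029)/(-5*(-28) - 945) = -776 - (2244 + 2029)/(-5*(-28) - 945) = -776 - 4273/(140 - 945) = -776 - 4273/(-805) = -776 - 4273*(-1)/805 = -776 - 1*(-4273/805) = -776 + 4273/805 = -620407/805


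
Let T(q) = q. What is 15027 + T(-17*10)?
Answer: 14857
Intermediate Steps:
15027 + T(-17*10) = 15027 - 17*10 = 15027 - 170 = 14857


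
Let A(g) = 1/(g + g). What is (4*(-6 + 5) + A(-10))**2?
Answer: 6561/400 ≈ 16.402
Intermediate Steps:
A(g) = 1/(2*g)
(4*(-6 + 5) + A(-10))**2 = (4*(-6 + 5) + (1/2)/(-10))**2 = (4*(-1) + (1/2)*(-1/10))**2 = (-4 - 1/20)**2 = (-81/20)**2 = 6561/400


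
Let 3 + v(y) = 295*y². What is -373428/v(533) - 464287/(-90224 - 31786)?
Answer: 9716147843011/2556300201630 ≈ 3.8009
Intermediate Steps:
v(y) = -3 + 295*y²
-373428/v(533) - 464287/(-90224 - 31786) = -373428/(-3 + 295*533²) - 464287/(-90224 - 31786) = -373428/(-3 + 295*284089) - 464287/(-122010) = -373428/(-3 + 83806255) - 464287*(-1/122010) = -373428/83806252 + 464287/122010 = -373428*1/83806252 + 464287/122010 = -93357/20951563 + 464287/122010 = 9716147843011/2556300201630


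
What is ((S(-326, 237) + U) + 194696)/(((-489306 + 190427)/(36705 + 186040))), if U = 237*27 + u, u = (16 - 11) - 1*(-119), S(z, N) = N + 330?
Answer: -44946822570/298879 ≈ -1.5038e+5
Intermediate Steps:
S(z, N) = 330 + N
u = 124 (u = 5 + 119 = 124)
U = 6523 (U = 237*27 + 124 = 6399 + 124 = 6523)
((S(-326, 237) + U) + 194696)/(((-489306 + 190427)/(36705 + 186040))) = (((330 + 237) + 6523) + 194696)/(((-489306 + 190427)/(36705 + 186040))) = ((567 + 6523) + 194696)/((-298879/222745)) = (7090 + 194696)/((-298879*1/222745)) = 201786/(-298879/222745) = 201786*(-222745/298879) = -44946822570/298879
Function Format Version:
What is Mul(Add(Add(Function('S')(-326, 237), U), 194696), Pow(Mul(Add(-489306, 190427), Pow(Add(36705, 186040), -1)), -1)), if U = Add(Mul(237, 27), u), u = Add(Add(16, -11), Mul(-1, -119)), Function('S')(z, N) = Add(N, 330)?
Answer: Rational(-44946822570, 298879) ≈ -1.5038e+5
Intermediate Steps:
Function('S')(z, N) = Add(330, N)
u = 124 (u = Add(5, 119) = 124)
U = 6523 (U = Add(Mul(237, 27), 124) = Add(6399, 124) = 6523)
Mul(Add(Add(Function('S')(-326, 237), U), 194696), Pow(Mul(Add(-489306, 190427), Pow(Add(36705, 186040), -1)), -1)) = Mul(Add(Add(Add(330, 237), 6523), 194696), Pow(Mul(Add(-489306, 190427), Pow(Add(36705, 186040), -1)), -1)) = Mul(Add(Add(567, 6523), 194696), Pow(Mul(-298879, Pow(222745, -1)), -1)) = Mul(Add(7090, 194696), Pow(Mul(-298879, Rational(1, 222745)), -1)) = Mul(201786, Pow(Rational(-298879, 222745), -1)) = Mul(201786, Rational(-222745, 298879)) = Rational(-44946822570, 298879)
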